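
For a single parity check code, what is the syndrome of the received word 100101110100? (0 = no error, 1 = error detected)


Syndrome = XOR of all bits = 1 XOR 0 XOR 0 XOR 1 XOR 0 XOR 1 XOR 1 XOR 1 XOR 0 XOR 1 XOR 0 XOR 0 = 0

0


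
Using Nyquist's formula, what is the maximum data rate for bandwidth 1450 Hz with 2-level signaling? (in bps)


Rate = 2 * B * log2(M) = 2 * 1450 * 1.0 = 2900.0

2900.0 bps


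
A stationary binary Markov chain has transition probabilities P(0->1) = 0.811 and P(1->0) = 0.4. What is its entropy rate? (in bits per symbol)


Stationary distribution: pi_0 = p10/(p01+p10) = 0.3303, pi_1 = 0.6697. Entropy rate H' = pi_0*H(p01) + pi_1*H(p10) = 0.3303*0.6994 + 0.6697*0.971 = 0.8812

0.8812 bits/symbol


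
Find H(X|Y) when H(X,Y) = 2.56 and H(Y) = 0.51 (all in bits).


H(X|Y) = H(X,Y) - H(Y) = 2.56 - 0.51 = 2.05

2.05 bits


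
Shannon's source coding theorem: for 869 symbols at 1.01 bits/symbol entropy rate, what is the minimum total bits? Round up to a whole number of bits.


Minimum bits >= n * H = 869 * 1.01 = 877.69, rounded up to a whole number of bits = 878

878 bits


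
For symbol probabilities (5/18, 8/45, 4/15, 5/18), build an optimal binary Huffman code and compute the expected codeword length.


Huffman construction (repeatedly merge the two least-probable nodes; each merge adds 1 bit to every symbol beneath it): 8/45 + 4/15 = 4/9; 5/18 + 5/18 = 5/9; 4/9 + 5/9 = 1. Resulting codeword lengths (in the order the probabilities were given): (2, 2, 2, 2). L_avg = sum(p_i * l_i) = 5/18*2 + 8/45*2 + 4/15*2 + 5/18*2 = 2

2.0 bits


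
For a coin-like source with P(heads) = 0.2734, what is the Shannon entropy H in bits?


H = -p*log2(p) - (1-p)*log2(1-p). -0.2734*log2(0.2734) = 0.511508; -0.7266*log2(0.7266) = 0.334793. H = 0.511508 + 0.334793 = 0.8463

0.8463 bits


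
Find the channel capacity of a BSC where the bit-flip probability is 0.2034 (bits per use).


H(p) = -p*log2(p) - (1-p)*log2(1-p) = -0.2034*log2(0.2034) - 0.7966*log2(0.7966) = 0.467334 + 0.261343 = 0.7287. C = 1 - H(p) = 1 - 0.7287 = 0.2713

0.2713 bits


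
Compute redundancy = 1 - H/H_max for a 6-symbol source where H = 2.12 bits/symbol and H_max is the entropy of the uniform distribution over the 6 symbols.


H_max = log2(K) = log2(6) = 2.585 bits/symbol. Redundancy = 1 - H/H_max = 1 - 2.12/2.585 = 1 - 0.8201 = 0.1799

0.1799


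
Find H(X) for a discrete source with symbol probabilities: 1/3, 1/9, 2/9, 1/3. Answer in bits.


H = -sum(p_i * log2(p_i)). Terms: -(1/3)*log2(1/3) = 0.528321; -(1/9)*log2(1/9) = 0.352214; -(2/9)*log2(2/9) = 0.482206; -(1/3)*log2(1/3) = 0.528321. H = 0.528321 + 0.352214 + 0.482206 + 0.528321 = 1.8911

1.8911 bits


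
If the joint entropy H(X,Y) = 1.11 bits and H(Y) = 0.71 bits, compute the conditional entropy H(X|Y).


H(X|Y) = H(X,Y) - H(Y) = 1.11 - 0.71 = 0.4

0.4 bits


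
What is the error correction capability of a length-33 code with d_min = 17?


Correction capability = floor((d-1)/2) = floor((17-1)/2) = 8

8 errors


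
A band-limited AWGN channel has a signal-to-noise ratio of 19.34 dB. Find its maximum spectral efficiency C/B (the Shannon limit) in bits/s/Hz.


SNR_linear = 10^(19.34/10) = 85.9014; C/B = log2(1 + SNR_linear) = log2(1 + 85.9014) = 6.4413

6.4413 bits/s/Hz


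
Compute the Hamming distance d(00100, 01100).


Count differing positions: . ^ . . . = 1 differences

1


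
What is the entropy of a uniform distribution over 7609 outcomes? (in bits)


H = log2(n) = log2(7609) = 12.8935

12.8935 bits


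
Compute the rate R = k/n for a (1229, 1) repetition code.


Rate = k/n = 1/1229

1/1229


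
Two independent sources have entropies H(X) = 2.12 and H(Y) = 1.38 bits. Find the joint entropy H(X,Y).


For independent variables, H(X,Y) = H(X) + H(Y) = 2.12 + 1.38 = 3.5

3.5 bits


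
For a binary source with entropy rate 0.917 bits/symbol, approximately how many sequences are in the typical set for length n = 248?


log2|A_typical| = nH = 248 * 0.917 = 227.416, so |A_typical| ~ 2^227.416 = 2.878e+68

2.878e+68


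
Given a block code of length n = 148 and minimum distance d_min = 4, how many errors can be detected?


Detection capability = d_min - 1 = 4 - 1 = 3

3 errors


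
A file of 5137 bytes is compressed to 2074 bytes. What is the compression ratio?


Ratio = original / compressed = 5137 / 2074 = 2.4769

2.4769


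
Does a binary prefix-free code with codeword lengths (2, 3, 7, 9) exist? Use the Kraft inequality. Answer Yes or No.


Kraft sum = sum(2^(-l_i)) = 0.3848, need <= 1. Result: satisfied (a binary prefix-free code with these lengths exists)

Yes


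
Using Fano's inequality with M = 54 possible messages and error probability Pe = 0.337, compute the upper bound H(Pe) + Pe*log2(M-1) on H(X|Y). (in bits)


H(Pe) = -Pe*log2(Pe) - (1-Pe)*log2(1-Pe) = -0.337*log2(0.337) - 0.663*log2(0.663) = 0.528813 + 0.393105 = 0.9219. Pe*log2(M-1) = 0.337*log2(53) = 1.930309. Bound = H(Pe) + Pe*log2(M-1) = 0.528813 + 0.393105 + 1.930309 = 2.8522

2.8522 bits


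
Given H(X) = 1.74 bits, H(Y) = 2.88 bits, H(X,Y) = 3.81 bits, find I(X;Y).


I(X;Y) = H(X) + H(Y) - H(X,Y) = 1.74 + 2.88 - 3.81 = 0.81

0.81 bits


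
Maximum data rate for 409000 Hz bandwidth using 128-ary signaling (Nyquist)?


Rate = 2 * B * log2(M) = 2 * 409000 * 7.0 = 5726000.0

5726000.0 bps


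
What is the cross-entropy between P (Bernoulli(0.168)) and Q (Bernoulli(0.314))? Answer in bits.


H(P,Q) = -p*log2(q) - (1-p)*log2(1-q). -0.168*log2(0.314) = 0.280755; -0.832*log2(0.686) = 0.452375. H(P,Q) = 0.280755 + 0.452375 = 0.7331

0.7331 bits


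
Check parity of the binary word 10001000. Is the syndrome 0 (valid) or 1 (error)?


Syndrome = XOR of all bits = 1 XOR 0 XOR 0 XOR 0 XOR 1 XOR 0 XOR 0 XOR 0 = 0

0


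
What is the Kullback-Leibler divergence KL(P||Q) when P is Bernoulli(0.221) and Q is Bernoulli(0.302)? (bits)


KL = p*log2(p/q) + (1-p)*log2((1-p)/(1-q)) = 0.221*log2(0.221/0.302) + 0.779*log2(0.779/0.698) = 0.0238

0.0238 bits


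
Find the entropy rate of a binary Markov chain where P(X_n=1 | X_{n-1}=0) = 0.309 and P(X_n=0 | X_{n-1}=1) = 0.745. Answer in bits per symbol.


Stationary distribution: pi_0 = p10/(p01+p10) = 0.7068, pi_1 = 0.2932. Entropy rate H' = pi_0*H(p01) + pi_1*H(p10) = 0.7068*0.892 + 0.2932*0.8191 = 0.8706

0.8706 bits/symbol


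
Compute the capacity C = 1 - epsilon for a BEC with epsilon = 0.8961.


C = 1 - epsilon = 1 - 0.8961 = 0.1039

0.1039 bits


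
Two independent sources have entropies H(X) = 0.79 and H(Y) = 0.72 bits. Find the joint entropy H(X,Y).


For independent variables, H(X,Y) = H(X) + H(Y) = 0.79 + 0.72 = 1.51

1.51 bits


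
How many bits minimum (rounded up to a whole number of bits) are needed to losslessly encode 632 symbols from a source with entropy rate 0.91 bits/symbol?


Minimum bits >= n * H = 632 * 0.91 = 575.12, rounded up to a whole number of bits = 576

576 bits


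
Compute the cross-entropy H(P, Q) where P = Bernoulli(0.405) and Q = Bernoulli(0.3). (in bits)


H(P,Q) = -p*log2(q) - (1-p)*log2(1-q). -0.405*log2(0.3) = 0.703471; -0.595*log2(0.7) = 0.306171. H(P,Q) = 0.703471 + 0.306171 = 1.0096

1.0096 bits


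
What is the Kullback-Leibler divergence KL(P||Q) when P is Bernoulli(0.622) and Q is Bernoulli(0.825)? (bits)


KL = p*log2(p/q) + (1-p)*log2((1-p)/(1-q)) = 0.622*log2(0.622/0.825) + 0.378*log2(0.378/0.175) = 0.1665

0.1665 bits


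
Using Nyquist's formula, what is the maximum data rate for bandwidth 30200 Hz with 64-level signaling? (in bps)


Rate = 2 * B * log2(M) = 2 * 30200 * 6.0 = 362400.0

362400.0 bps


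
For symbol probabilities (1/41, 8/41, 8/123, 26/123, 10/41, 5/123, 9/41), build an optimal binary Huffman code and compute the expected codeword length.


Huffman construction (repeatedly merge the two least-probable nodes; each merge adds 1 bit to every symbol beneath it): 1/41 + 5/123 = 8/123; 8/123 + 8/123 = 16/123; 16/123 + 8/41 = 40/123; 26/123 + 9/41 = 53/123; 10/41 + 40/123 = 70/123; 53/123 + 70/123 = 1. Resulting codeword lengths (in the order the probabilities were given): (5, 3, 4, 2, 2, 5, 2). L_avg = sum(p_i * l_i) = 1/41*5 + 8/41*3 + 8/123*4 + 26/123*2 + 10/41*2 + 5/123*5 + 9/41*2 = 310/123 = 2.5203

2.5203 bits


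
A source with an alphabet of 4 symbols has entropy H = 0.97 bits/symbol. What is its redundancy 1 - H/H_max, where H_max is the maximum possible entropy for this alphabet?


H_max = log2(K) = log2(4) = 2.0 bits/symbol. Redundancy = 1 - H/H_max = 1 - 0.97/2.0 = 1 - 0.485 = 0.515

0.515


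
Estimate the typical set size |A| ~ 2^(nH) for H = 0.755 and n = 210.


log2|A_typical| = nH = 210 * 0.755 = 158.55, so |A_typical| ~ 2^158.55 = 5.349e+47

5.349e+47


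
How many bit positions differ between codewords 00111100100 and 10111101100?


Count differing positions: ^ . . . . . . ^ . . . = 2 differences

2


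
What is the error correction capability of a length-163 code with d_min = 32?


Correction capability = floor((d-1)/2) = floor((32-1)/2) = 15

15 errors


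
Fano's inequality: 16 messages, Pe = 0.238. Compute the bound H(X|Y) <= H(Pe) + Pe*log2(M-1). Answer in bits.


H(Pe) = -Pe*log2(Pe) - (1-Pe)*log2(1-Pe) = -0.238*log2(0.238) - 0.762*log2(0.762) = 0.492890 + 0.298808 = 0.7917. Pe*log2(M-1) = 0.238*log2(15) = 0.929840. Bound = H(Pe) + Pe*log2(M-1) = 0.492890 + 0.298808 + 0.929840 = 1.7215

1.7215 bits


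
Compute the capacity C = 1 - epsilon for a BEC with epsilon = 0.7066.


C = 1 - epsilon = 1 - 0.7066 = 0.2934

0.2934 bits


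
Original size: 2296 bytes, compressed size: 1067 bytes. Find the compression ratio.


Ratio = original / compressed = 2296 / 1067 = 2.1518

2.1518


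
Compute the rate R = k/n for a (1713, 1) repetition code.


Rate = k/n = 1/1713

1/1713


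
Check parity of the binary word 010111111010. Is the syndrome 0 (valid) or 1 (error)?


Syndrome = XOR of all bits = 0 XOR 1 XOR 0 XOR 1 XOR 1 XOR 1 XOR 1 XOR 1 XOR 1 XOR 0 XOR 1 XOR 0 = 0

0


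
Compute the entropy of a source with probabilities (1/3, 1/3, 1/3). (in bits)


H = -sum(p_i * log2(p_i)). Terms: -(1/3)*log2(1/3) = 0.528321; -(1/3)*log2(1/3) = 0.528321; -(1/3)*log2(1/3) = 0.528321. H = 0.528321 + 0.528321 + 0.528321 = 1.585

1.585 bits


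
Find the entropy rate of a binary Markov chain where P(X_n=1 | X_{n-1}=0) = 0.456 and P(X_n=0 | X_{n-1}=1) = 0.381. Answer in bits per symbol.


Stationary distribution: pi_0 = p10/(p01+p10) = 0.4552, pi_1 = 0.5448. Entropy rate H' = pi_0*H(p01) + pi_1*H(p10) = 0.4552*0.9944 + 0.5448*0.9587 = 0.975

0.975 bits/symbol


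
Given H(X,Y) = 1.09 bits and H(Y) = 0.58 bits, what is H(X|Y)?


H(X|Y) = H(X,Y) - H(Y) = 1.09 - 0.58 = 0.51

0.51 bits


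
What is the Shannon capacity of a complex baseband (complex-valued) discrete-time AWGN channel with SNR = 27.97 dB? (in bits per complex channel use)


SNR_linear = 10^(27.97/10) = 626.6139; C = log2(1 + SNR_linear) = log2(1 + 626.6139) = 9.2937

9.2937 bits/channel use


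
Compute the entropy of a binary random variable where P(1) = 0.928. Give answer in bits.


H = -p*log2(p) - (1-p)*log2(1-p). -0.928*log2(0.928) = 0.100041; -0.072*log2(0.072) = 0.273302. H = 0.100041 + 0.273302 = 0.3733

0.3733 bits


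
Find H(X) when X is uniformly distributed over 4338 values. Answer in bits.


H = log2(n) = log2(4338) = 12.0828

12.0828 bits


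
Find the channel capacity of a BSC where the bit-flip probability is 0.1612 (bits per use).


H(p) = -p*log2(p) - (1-p)*log2(1-p) = -0.1612*log2(0.1612) - 0.8388*log2(0.8388) = 0.424452 + 0.212721 = 0.6372. C = 1 - H(p) = 1 - 0.6372 = 0.3628

0.3628 bits


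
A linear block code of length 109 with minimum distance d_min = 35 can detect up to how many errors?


Detection capability = d_min - 1 = 35 - 1 = 34

34 errors


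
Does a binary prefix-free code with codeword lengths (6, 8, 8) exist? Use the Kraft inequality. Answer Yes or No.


Kraft sum = sum(2^(-l_i)) = 0.0234, need <= 1. Result: satisfied (a binary prefix-free code with these lengths exists)

Yes


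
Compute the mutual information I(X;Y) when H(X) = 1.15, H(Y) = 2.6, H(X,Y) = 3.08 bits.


I(X;Y) = H(X) + H(Y) - H(X,Y) = 1.15 + 2.6 - 3.08 = 0.67

0.67 bits


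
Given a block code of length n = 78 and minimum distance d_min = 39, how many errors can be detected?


Detection capability = d_min - 1 = 39 - 1 = 38

38 errors


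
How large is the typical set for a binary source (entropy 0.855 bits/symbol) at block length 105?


log2|A_typical| = nH = 105 * 0.855 = 89.775, so |A_typical| ~ 2^89.775 = 1.059e+27

1.059e+27


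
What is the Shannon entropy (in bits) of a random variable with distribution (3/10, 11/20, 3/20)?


H = -sum(p_i * log2(p_i)). Terms: -(3/10)*log2(3/10) = 0.521090; -(11/20)*log2(11/20) = 0.474373; -(3/20)*log2(3/20) = 0.410545. H = 0.521090 + 0.474373 + 0.410545 = 1.406

1.406 bits


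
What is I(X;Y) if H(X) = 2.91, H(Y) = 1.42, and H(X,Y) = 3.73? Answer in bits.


I(X;Y) = H(X) + H(Y) - H(X,Y) = 2.91 + 1.42 - 3.73 = 0.6

0.6 bits


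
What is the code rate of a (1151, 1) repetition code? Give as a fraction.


Rate = k/n = 1/1151

1/1151


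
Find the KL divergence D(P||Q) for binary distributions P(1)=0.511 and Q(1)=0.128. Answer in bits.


KL = p*log2(p/q) + (1-p)*log2((1-p)/(1-q)) = 0.511*log2(0.511/0.128) + 0.489*log2(0.489/0.872) = 0.6125

0.6125 bits


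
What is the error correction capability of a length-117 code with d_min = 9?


Correction capability = floor((d-1)/2) = floor((9-1)/2) = 4

4 errors


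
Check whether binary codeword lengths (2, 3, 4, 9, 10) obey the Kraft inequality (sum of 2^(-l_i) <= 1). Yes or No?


Kraft sum = sum(2^(-l_i)) = 0.4404, need <= 1. Result: satisfied (a binary prefix-free code with these lengths exists)

Yes


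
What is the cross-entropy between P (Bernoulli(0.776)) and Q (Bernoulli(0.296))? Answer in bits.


H(P,Q) = -p*log2(q) - (1-p)*log2(1-q). -0.776*log2(0.296) = 1.362913; -0.224*log2(0.704) = 0.113423. H(P,Q) = 1.362913 + 0.113423 = 1.4763

1.4763 bits


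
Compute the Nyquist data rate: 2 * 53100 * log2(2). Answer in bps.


Rate = 2 * B * log2(M) = 2 * 53100 * 1.0 = 106200.0

106200.0 bps


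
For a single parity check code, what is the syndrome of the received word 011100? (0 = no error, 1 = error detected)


Syndrome = XOR of all bits = 0 XOR 1 XOR 1 XOR 1 XOR 0 XOR 0 = 1

1


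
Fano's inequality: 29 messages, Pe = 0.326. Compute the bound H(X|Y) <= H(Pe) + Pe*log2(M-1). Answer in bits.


H(Pe) = -Pe*log2(Pe) - (1-Pe)*log2(1-Pe) = -0.326*log2(0.326) - 0.674*log2(0.674) = 0.527160 + 0.383627 = 0.9108. Pe*log2(M-1) = 0.326*log2(28) = 1.567198. Bound = H(Pe) + Pe*log2(M-1) = 0.527160 + 0.383627 + 1.567198 = 2.478

2.478 bits


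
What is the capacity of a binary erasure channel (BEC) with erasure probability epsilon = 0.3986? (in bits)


C = 1 - epsilon = 1 - 0.3986 = 0.6014

0.6014 bits


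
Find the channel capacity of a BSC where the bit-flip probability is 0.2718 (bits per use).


H(p) = -p*log2(p) - (1-p)*log2(1-p) = -0.2718*log2(0.2718) - 0.7282*log2(0.7282) = 0.510816 + 0.333219 = 0.844. C = 1 - H(p) = 1 - 0.844 = 0.156

0.156 bits


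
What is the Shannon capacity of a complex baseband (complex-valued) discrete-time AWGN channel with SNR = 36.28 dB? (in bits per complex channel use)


SNR_linear = 10^(36.28/10) = 4246.1956; C = log2(1 + SNR_linear) = log2(1 + 4246.1956) = 12.0523

12.0523 bits/channel use


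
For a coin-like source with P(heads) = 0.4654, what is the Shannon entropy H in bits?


H = -p*log2(p) - (1-p)*log2(1-p). -0.4654*log2(0.4654) = 0.513549; -0.5346*log2(0.5346) = 0.482994. H = 0.513549 + 0.482994 = 0.9965

0.9965 bits


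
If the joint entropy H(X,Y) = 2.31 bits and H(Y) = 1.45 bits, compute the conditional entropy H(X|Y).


H(X|Y) = H(X,Y) - H(Y) = 2.31 - 1.45 = 0.86

0.86 bits


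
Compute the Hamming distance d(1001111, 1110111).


Count differing positions: . ^ ^ ^ . . . = 3 differences

3


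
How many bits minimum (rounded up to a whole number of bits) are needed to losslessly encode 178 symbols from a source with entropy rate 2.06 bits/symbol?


Minimum bits >= n * H = 178 * 2.06 = 366.68, rounded up to a whole number of bits = 367

367 bits


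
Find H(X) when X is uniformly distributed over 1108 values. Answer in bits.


H = log2(n) = log2(1108) = 10.1137

10.1137 bits


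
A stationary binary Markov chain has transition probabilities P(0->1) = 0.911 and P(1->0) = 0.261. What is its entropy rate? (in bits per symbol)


Stationary distribution: pi_0 = p10/(p01+p10) = 0.2227, pi_1 = 0.7773. Entropy rate H' = pi_0*H(p01) + pi_1*H(p10) = 0.2227*0.4331 + 0.7773*0.8283 = 0.7403

0.7403 bits/symbol


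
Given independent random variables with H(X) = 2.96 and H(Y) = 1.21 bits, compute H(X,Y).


For independent variables, H(X,Y) = H(X) + H(Y) = 2.96 + 1.21 = 4.17

4.17 bits


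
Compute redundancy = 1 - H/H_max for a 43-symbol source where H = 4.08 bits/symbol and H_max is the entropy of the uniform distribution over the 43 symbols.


H_max = log2(K) = log2(43) = 5.4263 bits/symbol. Redundancy = 1 - H/H_max = 1 - 4.08/5.4263 = 1 - 0.7519 = 0.2481

0.2481


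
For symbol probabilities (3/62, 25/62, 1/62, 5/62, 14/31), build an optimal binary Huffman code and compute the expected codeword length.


Huffman construction (repeatedly merge the two least-probable nodes; each merge adds 1 bit to every symbol beneath it): 1/62 + 3/62 = 2/31; 2/31 + 5/62 = 9/62; 9/62 + 25/62 = 17/31; 14/31 + 17/31 = 1. Resulting codeword lengths (in the order the probabilities were given): (4, 2, 4, 3, 1). L_avg = sum(p_i * l_i) = 3/62*4 + 25/62*2 + 1/62*4 + 5/62*3 + 14/31*1 = 109/62 = 1.7581

1.7581 bits


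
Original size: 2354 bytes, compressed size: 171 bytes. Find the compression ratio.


Ratio = original / compressed = 2354 / 171 = 13.7661

13.7661


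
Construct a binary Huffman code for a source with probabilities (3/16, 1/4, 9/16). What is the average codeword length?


Huffman construction (repeatedly merge the two least-probable nodes; each merge adds 1 bit to every symbol beneath it): 3/16 + 1/4 = 7/16; 7/16 + 9/16 = 1. Resulting codeword lengths (in the order the probabilities were given): (2, 2, 1). L_avg = sum(p_i * l_i) = 3/16*2 + 1/4*2 + 9/16*1 = 23/16 = 1.4375

1.4375 bits


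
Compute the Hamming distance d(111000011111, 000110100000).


Count differing positions: ^ ^ ^ ^ ^ . ^ ^ ^ ^ ^ ^ = 11 differences

11


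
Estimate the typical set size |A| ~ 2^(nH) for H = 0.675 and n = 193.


log2|A_typical| = nH = 193 * 0.675 = 130.275, so |A_typical| ~ 2^130.275 = 1.647e+39

1.647e+39


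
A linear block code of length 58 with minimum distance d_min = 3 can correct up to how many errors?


Correction capability = floor((d-1)/2) = floor((3-1)/2) = 1

1 errors


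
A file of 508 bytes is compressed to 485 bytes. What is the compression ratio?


Ratio = original / compressed = 508 / 485 = 1.0474

1.0474


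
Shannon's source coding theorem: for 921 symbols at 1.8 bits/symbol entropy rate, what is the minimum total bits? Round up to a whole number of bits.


Minimum bits >= n * H = 921 * 1.8 = 1657.8, rounded up to a whole number of bits = 1658

1658 bits


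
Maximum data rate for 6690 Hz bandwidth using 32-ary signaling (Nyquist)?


Rate = 2 * B * log2(M) = 2 * 6690 * 5.0 = 66900.0

66900.0 bps


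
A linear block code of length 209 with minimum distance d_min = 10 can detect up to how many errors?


Detection capability = d_min - 1 = 10 - 1 = 9

9 errors


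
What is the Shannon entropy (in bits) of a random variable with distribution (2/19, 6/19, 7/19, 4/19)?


H = -sum(p_i * log2(p_i)). Terms: -(2/19)*log2(2/19) = 0.341887; -(6/19)*log2(6/19) = 0.525147; -(7/19)*log2(7/19) = 0.530737; -(4/19)*log2(4/19) = 0.473248. H = 0.341887 + 0.525147 + 0.530737 + 0.473248 = 1.871

1.871 bits


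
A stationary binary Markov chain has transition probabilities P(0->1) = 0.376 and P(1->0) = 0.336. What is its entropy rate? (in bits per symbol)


Stationary distribution: pi_0 = p10/(p01+p10) = 0.4719, pi_1 = 0.5281. Entropy rate H' = pi_0*H(p01) + pi_1*H(p10) = 0.4719*0.9552 + 0.5281*0.9209 = 0.9371

0.9371 bits/symbol


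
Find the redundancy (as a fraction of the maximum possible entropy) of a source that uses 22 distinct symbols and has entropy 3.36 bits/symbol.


H_max = log2(K) = log2(22) = 4.4594 bits/symbol. Redundancy = 1 - H/H_max = 1 - 3.36/4.4594 = 1 - 0.7535 = 0.2465

0.2465


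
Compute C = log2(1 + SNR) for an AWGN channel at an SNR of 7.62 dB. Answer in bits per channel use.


SNR_linear = 10^(7.62/10) = 5.781; C = log2(1 + SNR_linear) = log2(1 + 5.781) = 2.7615

2.7615 bits/channel use


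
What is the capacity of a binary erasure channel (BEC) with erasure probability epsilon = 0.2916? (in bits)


C = 1 - epsilon = 1 - 0.2916 = 0.7084

0.7084 bits


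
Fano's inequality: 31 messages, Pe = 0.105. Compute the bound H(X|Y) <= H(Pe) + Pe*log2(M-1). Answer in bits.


H(Pe) = -Pe*log2(Pe) - (1-Pe)*log2(1-Pe) = -0.105*log2(0.105) - 0.895*log2(0.895) = 0.341412 + 0.143236 = 0.4846. Pe*log2(M-1) = 0.105*log2(30) = 0.515224. Bound = H(Pe) + Pe*log2(M-1) = 0.341412 + 0.143236 + 0.515224 = 0.9999

0.9999 bits


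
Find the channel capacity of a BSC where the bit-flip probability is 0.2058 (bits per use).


H(p) = -p*log2(p) - (1-p)*log2(1-p) = -0.2058*log2(0.2058) - 0.7942*log2(0.7942) = 0.469365 + 0.264013 = 0.7334. C = 1 - H(p) = 1 - 0.7334 = 0.2666

0.2666 bits


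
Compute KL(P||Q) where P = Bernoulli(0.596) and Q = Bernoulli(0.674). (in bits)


KL = p*log2(p/q) + (1-p)*log2((1-p)/(1-q)) = 0.596*log2(0.596/0.674) + 0.404*log2(0.404/0.326) = 0.0193

0.0193 bits


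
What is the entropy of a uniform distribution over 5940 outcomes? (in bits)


H = log2(n) = log2(5940) = 12.5362

12.5362 bits


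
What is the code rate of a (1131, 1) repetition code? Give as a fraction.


Rate = k/n = 1/1131

1/1131


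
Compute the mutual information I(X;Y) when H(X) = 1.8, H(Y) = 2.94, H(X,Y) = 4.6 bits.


I(X;Y) = H(X) + H(Y) - H(X,Y) = 1.8 + 2.94 - 4.6 = 0.14

0.14 bits


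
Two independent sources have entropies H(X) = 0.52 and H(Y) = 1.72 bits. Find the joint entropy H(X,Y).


For independent variables, H(X,Y) = H(X) + H(Y) = 0.52 + 1.72 = 2.24

2.24 bits


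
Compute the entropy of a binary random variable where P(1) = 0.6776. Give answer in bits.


H = -p*log2(p) - (1-p)*log2(1-p). -0.6776*log2(0.6776) = 0.380468; -0.3224*log2(0.3224) = 0.526504. H = 0.380468 + 0.526504 = 0.907

0.907 bits


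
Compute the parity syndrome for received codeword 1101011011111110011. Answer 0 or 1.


Syndrome = XOR of all bits = 1 XOR 1 XOR 0 XOR 1 XOR 0 XOR 1 XOR 1 XOR 0 XOR 1 XOR 1 XOR 1 XOR 1 XOR 1 XOR 1 XOR 1 XOR 0 XOR 0 XOR 1 XOR 1 = 0

0


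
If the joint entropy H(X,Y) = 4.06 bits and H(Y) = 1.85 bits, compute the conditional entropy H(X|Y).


H(X|Y) = H(X,Y) - H(Y) = 4.06 - 1.85 = 2.21

2.21 bits


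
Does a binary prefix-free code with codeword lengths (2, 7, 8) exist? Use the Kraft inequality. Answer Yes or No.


Kraft sum = sum(2^(-l_i)) = 0.2617, need <= 1. Result: satisfied (a binary prefix-free code with these lengths exists)

Yes


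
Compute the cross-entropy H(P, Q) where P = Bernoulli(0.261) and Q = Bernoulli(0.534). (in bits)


H(P,Q) = -p*log2(q) - (1-p)*log2(1-q). -0.261*log2(0.534) = 0.236228; -0.739*log2(0.466) = 0.814081. H(P,Q) = 0.236228 + 0.814081 = 1.0503

1.0503 bits


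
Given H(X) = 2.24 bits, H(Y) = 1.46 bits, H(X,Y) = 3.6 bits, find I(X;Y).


I(X;Y) = H(X) + H(Y) - H(X,Y) = 2.24 + 1.46 - 3.6 = 0.1

0.1 bits


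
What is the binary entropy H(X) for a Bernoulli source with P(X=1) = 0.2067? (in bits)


H = -p*log2(p) - (1-p)*log2(1-p). -0.2067*log2(0.2067) = 0.470116; -0.7933*log2(0.7933) = 0.265011. H = 0.470116 + 0.265011 = 0.7351

0.7351 bits


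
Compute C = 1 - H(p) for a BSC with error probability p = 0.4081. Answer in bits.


H(p) = -p*log2(p) - (1-p)*log2(1-p) = -0.4081*log2(0.4081) - 0.5919*log2(0.5919) = 0.527675 + 0.447817 = 0.9755. C = 1 - H(p) = 1 - 0.9755 = 0.0245

0.0245 bits


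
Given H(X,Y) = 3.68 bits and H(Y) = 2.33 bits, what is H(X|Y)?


H(X|Y) = H(X,Y) - H(Y) = 3.68 - 2.33 = 1.35

1.35 bits


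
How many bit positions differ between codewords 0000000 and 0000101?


Count differing positions: . . . . ^ . ^ = 2 differences

2


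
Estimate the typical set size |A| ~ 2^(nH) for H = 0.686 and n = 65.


log2|A_typical| = nH = 65 * 0.686 = 44.59, so |A_typical| ~ 2^44.59 = 2.648e+13

2.648e+13


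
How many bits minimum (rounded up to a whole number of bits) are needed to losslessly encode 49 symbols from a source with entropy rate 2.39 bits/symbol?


Minimum bits >= n * H = 49 * 2.39 = 117.11, rounded up to a whole number of bits = 118

118 bits


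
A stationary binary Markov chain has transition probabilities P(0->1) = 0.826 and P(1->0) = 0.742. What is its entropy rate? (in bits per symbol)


Stationary distribution: pi_0 = p10/(p01+p10) = 0.4732, pi_1 = 0.5268. Entropy rate H' = pi_0*H(p01) + pi_1*H(p10) = 0.4732*0.6668 + 0.5268*0.8237 = 0.7494

0.7494 bits/symbol


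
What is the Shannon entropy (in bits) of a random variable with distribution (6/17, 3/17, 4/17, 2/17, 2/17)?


H = -sum(p_i * log2(p_i)). Terms: -(6/17)*log2(6/17) = 0.530294; -(3/17)*log2(3/17) = 0.441618; -(4/17)*log2(4/17) = 0.491168; -(2/17)*log2(2/17) = 0.363231; -(2/17)*log2(2/17) = 0.363231. H = 0.530294 + 0.441618 + 0.491168 + 0.363231 + 0.363231 = 2.1895

2.1895 bits


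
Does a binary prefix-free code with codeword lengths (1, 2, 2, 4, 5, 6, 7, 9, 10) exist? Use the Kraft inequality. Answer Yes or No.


Kraft sum = sum(2^(-l_i)) = 1.1201, need <= 1. Result: violated (a binary prefix-free code with these lengths cannot exist)

No


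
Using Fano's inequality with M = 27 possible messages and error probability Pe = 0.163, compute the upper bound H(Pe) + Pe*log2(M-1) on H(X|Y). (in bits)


H(Pe) = -Pe*log2(Pe) - (1-Pe)*log2(1-Pe) = -0.163*log2(0.163) - 0.837*log2(0.837) = 0.426580 + 0.214858 = 0.6414. Pe*log2(M-1) = 0.163*log2(26) = 0.766172. Bound = H(Pe) + Pe*log2(M-1) = 0.426580 + 0.214858 + 0.766172 = 1.4076

1.4076 bits


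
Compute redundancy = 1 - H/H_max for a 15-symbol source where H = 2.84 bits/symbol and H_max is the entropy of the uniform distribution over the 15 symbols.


H_max = log2(K) = log2(15) = 3.9069 bits/symbol. Redundancy = 1 - H/H_max = 1 - 2.84/3.9069 = 1 - 0.7269 = 0.2731

0.2731


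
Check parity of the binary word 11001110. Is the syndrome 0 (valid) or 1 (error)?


Syndrome = XOR of all bits = 1 XOR 1 XOR 0 XOR 0 XOR 1 XOR 1 XOR 1 XOR 0 = 1

1


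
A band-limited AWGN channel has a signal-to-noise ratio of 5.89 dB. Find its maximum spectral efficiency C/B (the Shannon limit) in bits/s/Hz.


SNR_linear = 10^(5.89/10) = 3.8815; C/B = log2(1 + SNR_linear) = log2(1 + 3.8815) = 2.2873

2.2873 bits/s/Hz


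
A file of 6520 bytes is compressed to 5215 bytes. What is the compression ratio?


Ratio = original / compressed = 6520 / 5215 = 1.2502

1.2502


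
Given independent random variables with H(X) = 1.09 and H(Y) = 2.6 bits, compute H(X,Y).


For independent variables, H(X,Y) = H(X) + H(Y) = 1.09 + 2.6 = 3.69

3.69 bits


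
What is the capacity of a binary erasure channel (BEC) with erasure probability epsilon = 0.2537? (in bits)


C = 1 - epsilon = 1 - 0.2537 = 0.7463

0.7463 bits


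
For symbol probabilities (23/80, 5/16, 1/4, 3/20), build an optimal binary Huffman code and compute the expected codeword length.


Huffman construction (repeatedly merge the two least-probable nodes; each merge adds 1 bit to every symbol beneath it): 3/20 + 1/4 = 2/5; 23/80 + 5/16 = 3/5; 2/5 + 3/5 = 1. Resulting codeword lengths (in the order the probabilities were given): (2, 2, 2, 2). L_avg = sum(p_i * l_i) = 23/80*2 + 5/16*2 + 1/4*2 + 3/20*2 = 2

2.0 bits


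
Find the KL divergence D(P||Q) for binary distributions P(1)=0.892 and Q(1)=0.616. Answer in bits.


KL = p*log2(p/q) + (1-p)*log2((1-p)/(1-q)) = 0.892*log2(0.892/0.616) + 0.108*log2(0.108/0.384) = 0.2788

0.2788 bits


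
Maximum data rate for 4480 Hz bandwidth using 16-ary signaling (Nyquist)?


Rate = 2 * B * log2(M) = 2 * 4480 * 4.0 = 35840.0

35840.0 bps


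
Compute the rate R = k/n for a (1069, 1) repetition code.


Rate = k/n = 1/1069

1/1069


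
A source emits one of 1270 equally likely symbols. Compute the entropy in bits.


H = log2(n) = log2(1270) = 10.3106

10.3106 bits


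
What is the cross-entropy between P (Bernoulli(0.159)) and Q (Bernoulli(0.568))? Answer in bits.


H(P,Q) = -p*log2(q) - (1-p)*log2(1-q). -0.159*log2(0.568) = 0.129750; -0.841*log2(0.432) = 1.018364. H(P,Q) = 0.129750 + 1.018364 = 1.1481

1.1481 bits


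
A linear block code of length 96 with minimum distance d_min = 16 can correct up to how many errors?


Correction capability = floor((d-1)/2) = floor((16-1)/2) = 7

7 errors


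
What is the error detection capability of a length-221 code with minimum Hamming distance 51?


Detection capability = d_min - 1 = 51 - 1 = 50

50 errors


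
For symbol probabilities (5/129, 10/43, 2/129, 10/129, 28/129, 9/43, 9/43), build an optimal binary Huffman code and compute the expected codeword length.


Huffman construction (repeatedly merge the two least-probable nodes; each merge adds 1 bit to every symbol beneath it): 2/129 + 5/129 = 7/129; 7/129 + 10/129 = 17/129; 17/129 + 9/43 = 44/129; 9/43 + 28/129 = 55/129; 10/43 + 44/129 = 74/129; 55/129 + 74/129 = 1. Resulting codeword lengths (in the order the probabilities were given): (5, 2, 5, 4, 2, 3, 2). L_avg = sum(p_i * l_i) = 5/129*5 + 10/43*2 + 2/129*5 + 10/129*4 + 28/129*2 + 9/43*3 + 9/43*2 = 326/129 = 2.5271

2.5271 bits


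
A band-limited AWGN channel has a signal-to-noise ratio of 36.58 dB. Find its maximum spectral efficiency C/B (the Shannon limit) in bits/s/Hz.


SNR_linear = 10^(36.58/10) = 4549.8806; C/B = log2(1 + SNR_linear) = log2(1 + 4549.8806) = 12.1519

12.1519 bits/s/Hz


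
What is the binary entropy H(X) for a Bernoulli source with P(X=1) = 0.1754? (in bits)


H = -p*log2(p) - (1-p)*log2(1-p). -0.1754*log2(0.1754) = 0.440478; -0.8246*log2(0.8246) = 0.229431. H = 0.440478 + 0.229431 = 0.6699

0.6699 bits


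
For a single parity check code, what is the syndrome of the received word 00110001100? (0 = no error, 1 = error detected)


Syndrome = XOR of all bits = 0 XOR 0 XOR 1 XOR 1 XOR 0 XOR 0 XOR 0 XOR 1 XOR 1 XOR 0 XOR 0 = 0

0


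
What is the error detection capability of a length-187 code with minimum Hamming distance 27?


Detection capability = d_min - 1 = 27 - 1 = 26

26 errors


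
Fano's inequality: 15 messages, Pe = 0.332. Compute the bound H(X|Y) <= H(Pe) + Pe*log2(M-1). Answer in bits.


H(Pe) = -Pe*log2(Pe) - (1-Pe)*log2(1-Pe) = -0.332*log2(0.332) - 0.668*log2(0.668) = 0.528127 + 0.388829 = 0.917. Pe*log2(M-1) = 0.332*log2(14) = 1.264042. Bound = H(Pe) + Pe*log2(M-1) = 0.528127 + 0.388829 + 1.264042 = 2.181

2.181 bits


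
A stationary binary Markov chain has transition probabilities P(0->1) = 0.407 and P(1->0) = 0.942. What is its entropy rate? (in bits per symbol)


Stationary distribution: pi_0 = p10/(p01+p10) = 0.6983, pi_1 = 0.3017. Entropy rate H' = pi_0*H(p01) + pi_1*H(p10) = 0.6983*0.9749 + 0.3017*0.3195 = 0.7771

0.7771 bits/symbol


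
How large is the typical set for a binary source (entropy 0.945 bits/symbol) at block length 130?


log2|A_typical| = nH = 130 * 0.945 = 122.85, so |A_typical| ~ 2^122.85 = 9.584e+36

9.584e+36


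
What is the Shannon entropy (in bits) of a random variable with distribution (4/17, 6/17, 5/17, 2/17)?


H = -sum(p_i * log2(p_i)). Terms: -(4/17)*log2(4/17) = 0.491168; -(6/17)*log2(6/17) = 0.530294; -(5/17)*log2(5/17) = 0.519275; -(2/17)*log2(2/17) = 0.363231. H = 0.491168 + 0.530294 + 0.519275 + 0.363231 = 1.904

1.904 bits


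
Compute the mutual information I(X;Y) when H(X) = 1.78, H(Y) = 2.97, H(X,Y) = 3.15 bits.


I(X;Y) = H(X) + H(Y) - H(X,Y) = 1.78 + 2.97 - 3.15 = 1.6

1.6 bits


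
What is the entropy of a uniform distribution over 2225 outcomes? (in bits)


H = log2(n) = log2(2225) = 11.1196

11.1196 bits


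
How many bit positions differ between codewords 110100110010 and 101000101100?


Count differing positions: . ^ ^ ^ . . . ^ ^ ^ ^ . = 7 differences

7


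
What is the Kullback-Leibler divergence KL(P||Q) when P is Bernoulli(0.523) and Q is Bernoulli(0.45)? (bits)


KL = p*log2(p/q) + (1-p)*log2((1-p)/(1-q)) = 0.523*log2(0.523/0.45) + 0.477*log2(0.477/0.55) = 0.0154

0.0154 bits


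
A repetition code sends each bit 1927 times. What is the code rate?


Rate = k/n = 1/1927

1/1927


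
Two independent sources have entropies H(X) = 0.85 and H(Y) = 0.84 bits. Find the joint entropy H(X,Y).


For independent variables, H(X,Y) = H(X) + H(Y) = 0.85 + 0.84 = 1.69

1.69 bits


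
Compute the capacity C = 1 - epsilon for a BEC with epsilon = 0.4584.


C = 1 - epsilon = 1 - 0.4584 = 0.5416

0.5416 bits


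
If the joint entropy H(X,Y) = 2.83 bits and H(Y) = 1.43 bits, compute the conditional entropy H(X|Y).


H(X|Y) = H(X,Y) - H(Y) = 2.83 - 1.43 = 1.4

1.4 bits


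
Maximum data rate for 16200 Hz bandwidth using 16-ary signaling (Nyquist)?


Rate = 2 * B * log2(M) = 2 * 16200 * 4.0 = 129600.0

129600.0 bps


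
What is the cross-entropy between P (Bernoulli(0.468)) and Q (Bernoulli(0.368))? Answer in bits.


H(P,Q) = -p*log2(q) - (1-p)*log2(1-q). -0.468*log2(0.368) = 0.674960; -0.532*log2(0.632) = 0.352186. H(P,Q) = 0.674960 + 0.352186 = 1.0271

1.0271 bits


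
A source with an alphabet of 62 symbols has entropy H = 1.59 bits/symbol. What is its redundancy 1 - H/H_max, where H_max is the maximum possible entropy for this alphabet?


H_max = log2(K) = log2(62) = 5.9542 bits/symbol. Redundancy = 1 - H/H_max = 1 - 1.59/5.9542 = 1 - 0.267 = 0.733

0.733


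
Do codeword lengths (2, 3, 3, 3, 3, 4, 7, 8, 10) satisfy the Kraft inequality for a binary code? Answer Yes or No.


Kraft sum = sum(2^(-l_i)) = 0.8252, need <= 1. Result: satisfied (a binary prefix-free code with these lengths exists)

Yes


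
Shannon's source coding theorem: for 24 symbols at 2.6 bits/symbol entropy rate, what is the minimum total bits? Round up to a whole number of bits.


Minimum bits >= n * H = 24 * 2.6 = 62.4, rounded up to a whole number of bits = 63

63 bits


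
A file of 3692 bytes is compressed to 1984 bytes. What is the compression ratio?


Ratio = original / compressed = 3692 / 1984 = 1.8609

1.8609


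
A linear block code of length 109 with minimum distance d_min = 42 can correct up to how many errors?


Correction capability = floor((d-1)/2) = floor((42-1)/2) = 20

20 errors


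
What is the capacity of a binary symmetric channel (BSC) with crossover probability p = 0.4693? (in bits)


H(p) = -p*log2(p) - (1-p)*log2(1-p) = -0.4693*log2(0.4693) - 0.5307*log2(0.5307) = 0.512202 + 0.485077 = 0.9973. C = 1 - H(p) = 1 - 0.9973 = 0.0027

0.0027 bits


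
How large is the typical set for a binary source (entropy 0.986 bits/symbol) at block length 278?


log2|A_typical| = nH = 278 * 0.986 = 274.108, so |A_typical| ~ 2^274.108 = 3.271e+82

3.271e+82


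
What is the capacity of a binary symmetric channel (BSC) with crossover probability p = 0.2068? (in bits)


H(p) = -p*log2(p) - (1-p)*log2(1-p) = -0.2068*log2(0.2068) - 0.7932*log2(0.7932) = 0.470199 + 0.265122 = 0.7353. C = 1 - H(p) = 1 - 0.7353 = 0.2647

0.2647 bits


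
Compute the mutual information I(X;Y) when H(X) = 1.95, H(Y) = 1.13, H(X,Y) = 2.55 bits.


I(X;Y) = H(X) + H(Y) - H(X,Y) = 1.95 + 1.13 - 2.55 = 0.53

0.53 bits


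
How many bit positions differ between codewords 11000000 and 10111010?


Count differing positions: . ^ ^ ^ ^ . ^ . = 5 differences

5


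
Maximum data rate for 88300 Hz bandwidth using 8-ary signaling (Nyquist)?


Rate = 2 * B * log2(M) = 2 * 88300 * 3.0 = 529800.0

529800.0 bps


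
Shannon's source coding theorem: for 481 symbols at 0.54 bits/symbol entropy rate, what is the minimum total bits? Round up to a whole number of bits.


Minimum bits >= n * H = 481 * 0.54 = 259.74, rounded up to a whole number of bits = 260

260 bits


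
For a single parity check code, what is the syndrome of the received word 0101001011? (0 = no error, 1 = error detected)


Syndrome = XOR of all bits = 0 XOR 1 XOR 0 XOR 1 XOR 0 XOR 0 XOR 1 XOR 0 XOR 1 XOR 1 = 1

1


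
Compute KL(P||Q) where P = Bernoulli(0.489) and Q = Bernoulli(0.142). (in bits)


KL = p*log2(p/q) + (1-p)*log2((1-p)/(1-q)) = 0.489*log2(0.489/0.142) + 0.511*log2(0.511/0.858) = 0.4903

0.4903 bits


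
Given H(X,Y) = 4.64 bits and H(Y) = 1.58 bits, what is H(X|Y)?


H(X|Y) = H(X,Y) - H(Y) = 4.64 - 1.58 = 3.06

3.06 bits


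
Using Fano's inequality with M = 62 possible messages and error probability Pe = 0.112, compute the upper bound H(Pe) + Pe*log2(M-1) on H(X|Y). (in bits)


H(Pe) = -Pe*log2(Pe) - (1-Pe)*log2(1-Pe) = -0.112*log2(0.112) - 0.888*log2(0.888) = 0.353744 + 0.152175 = 0.5059. Pe*log2(M-1) = 0.112*log2(61) = 0.664243. Bound = H(Pe) + Pe*log2(M-1) = 0.353744 + 0.152175 + 0.664243 = 1.1702

1.1702 bits


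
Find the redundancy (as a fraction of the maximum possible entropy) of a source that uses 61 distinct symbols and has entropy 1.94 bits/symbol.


H_max = log2(K) = log2(61) = 5.9307 bits/symbol. Redundancy = 1 - H/H_max = 1 - 1.94/5.9307 = 1 - 0.3271 = 0.6729

0.6729


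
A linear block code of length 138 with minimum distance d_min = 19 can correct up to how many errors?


Correction capability = floor((d-1)/2) = floor((19-1)/2) = 9

9 errors


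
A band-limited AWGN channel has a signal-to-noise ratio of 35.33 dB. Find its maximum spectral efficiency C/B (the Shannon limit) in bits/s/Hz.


SNR_linear = 10^(35.33/10) = 3411.9291; C/B = log2(1 + SNR_linear) = log2(1 + 3411.9291) = 11.7368

11.7368 bits/s/Hz


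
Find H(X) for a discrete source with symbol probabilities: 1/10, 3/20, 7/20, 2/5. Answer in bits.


H = -sum(p_i * log2(p_i)). Terms: -(1/10)*log2(1/10) = 0.332193; -(3/20)*log2(3/20) = 0.410545; -(7/20)*log2(7/20) = 0.530101; -(2/5)*log2(2/5) = 0.528771. H = 0.332193 + 0.410545 + 0.530101 + 0.528771 = 1.8016

1.8016 bits


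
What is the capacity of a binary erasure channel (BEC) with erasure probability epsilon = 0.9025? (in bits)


C = 1 - epsilon = 1 - 0.9025 = 0.0975

0.0975 bits


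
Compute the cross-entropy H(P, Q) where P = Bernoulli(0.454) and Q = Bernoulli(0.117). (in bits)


H(P,Q) = -p*log2(q) - (1-p)*log2(1-q). -0.454*log2(0.117) = 1.405320; -0.546*log2(0.883) = 0.098015. H(P,Q) = 1.405320 + 0.098015 = 1.5033

1.5033 bits


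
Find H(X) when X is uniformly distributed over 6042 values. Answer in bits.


H = log2(n) = log2(6042) = 12.5608

12.5608 bits


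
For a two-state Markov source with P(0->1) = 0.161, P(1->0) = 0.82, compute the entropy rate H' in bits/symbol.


Stationary distribution: pi_0 = p10/(p01+p10) = 0.8359, pi_1 = 0.1641. Entropy rate H' = pi_0*H(p01) + pi_1*H(p10) = 0.8359*0.6367 + 0.1641*0.6801 = 0.6438

0.6438 bits/symbol


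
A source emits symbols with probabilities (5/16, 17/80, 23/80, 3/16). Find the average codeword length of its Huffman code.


Huffman construction (repeatedly merge the two least-probable nodes; each merge adds 1 bit to every symbol beneath it): 3/16 + 17/80 = 2/5; 23/80 + 5/16 = 3/5; 2/5 + 3/5 = 1. Resulting codeword lengths (in the order the probabilities were given): (2, 2, 2, 2). L_avg = sum(p_i * l_i) = 5/16*2 + 17/80*2 + 23/80*2 + 3/16*2 = 2

2.0 bits
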